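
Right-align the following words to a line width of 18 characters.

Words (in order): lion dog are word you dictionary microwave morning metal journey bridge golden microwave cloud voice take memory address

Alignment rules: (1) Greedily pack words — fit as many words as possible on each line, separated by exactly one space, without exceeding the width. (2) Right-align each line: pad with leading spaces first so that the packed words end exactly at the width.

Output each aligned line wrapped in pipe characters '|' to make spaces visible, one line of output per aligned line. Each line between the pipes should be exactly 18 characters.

Line 1: ['lion', 'dog', 'are', 'word'] (min_width=17, slack=1)
Line 2: ['you', 'dictionary'] (min_width=14, slack=4)
Line 3: ['microwave', 'morning'] (min_width=17, slack=1)
Line 4: ['metal', 'journey'] (min_width=13, slack=5)
Line 5: ['bridge', 'golden'] (min_width=13, slack=5)
Line 6: ['microwave', 'cloud'] (min_width=15, slack=3)
Line 7: ['voice', 'take', 'memory'] (min_width=17, slack=1)
Line 8: ['address'] (min_width=7, slack=11)

Answer: | lion dog are word|
|    you dictionary|
| microwave morning|
|     metal journey|
|     bridge golden|
|   microwave cloud|
| voice take memory|
|           address|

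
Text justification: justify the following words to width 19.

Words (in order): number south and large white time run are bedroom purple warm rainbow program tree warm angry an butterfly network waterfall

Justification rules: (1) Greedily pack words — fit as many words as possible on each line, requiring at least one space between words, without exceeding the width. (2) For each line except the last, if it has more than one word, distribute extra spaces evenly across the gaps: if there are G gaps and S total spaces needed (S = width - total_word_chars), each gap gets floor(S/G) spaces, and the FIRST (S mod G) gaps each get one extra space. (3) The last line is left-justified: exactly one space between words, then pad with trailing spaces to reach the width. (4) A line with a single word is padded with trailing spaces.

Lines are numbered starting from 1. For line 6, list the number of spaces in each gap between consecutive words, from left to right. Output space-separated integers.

Answer: 2 1

Derivation:
Line 1: ['number', 'south', 'and'] (min_width=16, slack=3)
Line 2: ['large', 'white', 'time'] (min_width=16, slack=3)
Line 3: ['run', 'are', 'bedroom'] (min_width=15, slack=4)
Line 4: ['purple', 'warm', 'rainbow'] (min_width=19, slack=0)
Line 5: ['program', 'tree', 'warm'] (min_width=17, slack=2)
Line 6: ['angry', 'an', 'butterfly'] (min_width=18, slack=1)
Line 7: ['network', 'waterfall'] (min_width=17, slack=2)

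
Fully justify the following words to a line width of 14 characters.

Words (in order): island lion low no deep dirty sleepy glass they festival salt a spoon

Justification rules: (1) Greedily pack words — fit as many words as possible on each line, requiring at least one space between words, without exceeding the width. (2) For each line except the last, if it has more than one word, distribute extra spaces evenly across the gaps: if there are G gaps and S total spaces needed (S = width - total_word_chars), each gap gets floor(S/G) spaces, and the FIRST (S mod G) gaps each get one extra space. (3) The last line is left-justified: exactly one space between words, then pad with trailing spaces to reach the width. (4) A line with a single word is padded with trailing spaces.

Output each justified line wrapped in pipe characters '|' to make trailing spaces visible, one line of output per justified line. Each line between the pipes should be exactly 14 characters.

Answer: |island    lion|
|low   no  deep|
|dirty   sleepy|
|glass     they|
|festival  salt|
|a spoon       |

Derivation:
Line 1: ['island', 'lion'] (min_width=11, slack=3)
Line 2: ['low', 'no', 'deep'] (min_width=11, slack=3)
Line 3: ['dirty', 'sleepy'] (min_width=12, slack=2)
Line 4: ['glass', 'they'] (min_width=10, slack=4)
Line 5: ['festival', 'salt'] (min_width=13, slack=1)
Line 6: ['a', 'spoon'] (min_width=7, slack=7)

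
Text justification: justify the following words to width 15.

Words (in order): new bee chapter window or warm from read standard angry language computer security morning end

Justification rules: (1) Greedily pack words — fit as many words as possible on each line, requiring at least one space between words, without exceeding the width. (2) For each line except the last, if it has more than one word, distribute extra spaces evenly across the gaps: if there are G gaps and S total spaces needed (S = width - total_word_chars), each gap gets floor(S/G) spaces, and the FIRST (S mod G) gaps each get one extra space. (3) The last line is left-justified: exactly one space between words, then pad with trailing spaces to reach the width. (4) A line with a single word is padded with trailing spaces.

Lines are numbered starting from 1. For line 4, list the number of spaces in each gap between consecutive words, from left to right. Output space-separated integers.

Line 1: ['new', 'bee', 'chapter'] (min_width=15, slack=0)
Line 2: ['window', 'or', 'warm'] (min_width=14, slack=1)
Line 3: ['from', 'read'] (min_width=9, slack=6)
Line 4: ['standard', 'angry'] (min_width=14, slack=1)
Line 5: ['language'] (min_width=8, slack=7)
Line 6: ['computer'] (min_width=8, slack=7)
Line 7: ['security'] (min_width=8, slack=7)
Line 8: ['morning', 'end'] (min_width=11, slack=4)

Answer: 2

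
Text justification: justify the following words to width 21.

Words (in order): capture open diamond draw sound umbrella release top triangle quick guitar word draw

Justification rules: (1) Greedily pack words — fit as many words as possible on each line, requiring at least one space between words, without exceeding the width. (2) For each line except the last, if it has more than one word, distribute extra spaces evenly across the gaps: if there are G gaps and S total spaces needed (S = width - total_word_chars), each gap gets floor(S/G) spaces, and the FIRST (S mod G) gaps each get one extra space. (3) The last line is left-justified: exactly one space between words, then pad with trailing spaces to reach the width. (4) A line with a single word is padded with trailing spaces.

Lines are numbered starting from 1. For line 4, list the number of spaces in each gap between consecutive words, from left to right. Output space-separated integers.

Answer: 3 3

Derivation:
Line 1: ['capture', 'open', 'diamond'] (min_width=20, slack=1)
Line 2: ['draw', 'sound', 'umbrella'] (min_width=19, slack=2)
Line 3: ['release', 'top', 'triangle'] (min_width=20, slack=1)
Line 4: ['quick', 'guitar', 'word'] (min_width=17, slack=4)
Line 5: ['draw'] (min_width=4, slack=17)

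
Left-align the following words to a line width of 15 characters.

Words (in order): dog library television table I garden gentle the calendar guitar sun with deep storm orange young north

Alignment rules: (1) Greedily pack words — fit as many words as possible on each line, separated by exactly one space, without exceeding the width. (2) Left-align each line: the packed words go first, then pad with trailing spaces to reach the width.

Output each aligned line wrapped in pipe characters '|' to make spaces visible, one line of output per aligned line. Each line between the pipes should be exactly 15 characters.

Answer: |dog library    |
|television     |
|table I garden |
|gentle the     |
|calendar guitar|
|sun with deep  |
|storm orange   |
|young north    |

Derivation:
Line 1: ['dog', 'library'] (min_width=11, slack=4)
Line 2: ['television'] (min_width=10, slack=5)
Line 3: ['table', 'I', 'garden'] (min_width=14, slack=1)
Line 4: ['gentle', 'the'] (min_width=10, slack=5)
Line 5: ['calendar', 'guitar'] (min_width=15, slack=0)
Line 6: ['sun', 'with', 'deep'] (min_width=13, slack=2)
Line 7: ['storm', 'orange'] (min_width=12, slack=3)
Line 8: ['young', 'north'] (min_width=11, slack=4)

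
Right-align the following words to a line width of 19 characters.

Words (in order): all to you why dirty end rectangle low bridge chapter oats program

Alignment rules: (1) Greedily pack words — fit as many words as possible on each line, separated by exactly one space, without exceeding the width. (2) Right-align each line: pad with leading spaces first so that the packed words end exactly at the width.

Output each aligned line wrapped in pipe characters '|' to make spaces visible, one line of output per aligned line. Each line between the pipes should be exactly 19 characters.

Answer: |     all to you why|
|dirty end rectangle|
| low bridge chapter|
|       oats program|

Derivation:
Line 1: ['all', 'to', 'you', 'why'] (min_width=14, slack=5)
Line 2: ['dirty', 'end', 'rectangle'] (min_width=19, slack=0)
Line 3: ['low', 'bridge', 'chapter'] (min_width=18, slack=1)
Line 4: ['oats', 'program'] (min_width=12, slack=7)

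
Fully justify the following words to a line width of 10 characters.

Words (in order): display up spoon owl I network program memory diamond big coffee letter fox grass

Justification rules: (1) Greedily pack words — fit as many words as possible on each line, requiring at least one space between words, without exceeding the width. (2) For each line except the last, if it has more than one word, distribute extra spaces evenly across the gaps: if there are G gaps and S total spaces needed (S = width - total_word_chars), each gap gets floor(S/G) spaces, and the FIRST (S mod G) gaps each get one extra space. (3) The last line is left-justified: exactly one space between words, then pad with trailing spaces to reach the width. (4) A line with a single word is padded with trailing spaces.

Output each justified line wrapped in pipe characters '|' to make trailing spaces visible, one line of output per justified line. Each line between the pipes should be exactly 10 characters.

Answer: |display up|
|spoon  owl|
|I  network|
|program   |
|memory    |
|diamond   |
|big coffee|
|letter fox|
|grass     |

Derivation:
Line 1: ['display', 'up'] (min_width=10, slack=0)
Line 2: ['spoon', 'owl'] (min_width=9, slack=1)
Line 3: ['I', 'network'] (min_width=9, slack=1)
Line 4: ['program'] (min_width=7, slack=3)
Line 5: ['memory'] (min_width=6, slack=4)
Line 6: ['diamond'] (min_width=7, slack=3)
Line 7: ['big', 'coffee'] (min_width=10, slack=0)
Line 8: ['letter', 'fox'] (min_width=10, slack=0)
Line 9: ['grass'] (min_width=5, slack=5)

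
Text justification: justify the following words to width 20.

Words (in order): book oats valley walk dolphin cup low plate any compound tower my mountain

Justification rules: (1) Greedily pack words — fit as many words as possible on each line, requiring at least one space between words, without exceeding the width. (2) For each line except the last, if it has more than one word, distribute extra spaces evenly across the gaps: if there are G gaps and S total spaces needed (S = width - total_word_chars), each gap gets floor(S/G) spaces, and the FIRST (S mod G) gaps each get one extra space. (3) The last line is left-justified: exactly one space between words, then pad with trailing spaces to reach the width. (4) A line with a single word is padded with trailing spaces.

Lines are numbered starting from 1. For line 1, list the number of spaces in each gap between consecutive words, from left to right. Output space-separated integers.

Line 1: ['book', 'oats', 'valley'] (min_width=16, slack=4)
Line 2: ['walk', 'dolphin', 'cup', 'low'] (min_width=20, slack=0)
Line 3: ['plate', 'any', 'compound'] (min_width=18, slack=2)
Line 4: ['tower', 'my', 'mountain'] (min_width=17, slack=3)

Answer: 3 3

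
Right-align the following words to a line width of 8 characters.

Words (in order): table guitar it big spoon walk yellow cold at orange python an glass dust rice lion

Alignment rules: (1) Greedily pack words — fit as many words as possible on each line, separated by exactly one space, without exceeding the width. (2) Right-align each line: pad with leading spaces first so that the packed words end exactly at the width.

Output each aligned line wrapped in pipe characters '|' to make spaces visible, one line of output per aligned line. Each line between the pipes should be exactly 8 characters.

Line 1: ['table'] (min_width=5, slack=3)
Line 2: ['guitar'] (min_width=6, slack=2)
Line 3: ['it', 'big'] (min_width=6, slack=2)
Line 4: ['spoon'] (min_width=5, slack=3)
Line 5: ['walk'] (min_width=4, slack=4)
Line 6: ['yellow'] (min_width=6, slack=2)
Line 7: ['cold', 'at'] (min_width=7, slack=1)
Line 8: ['orange'] (min_width=6, slack=2)
Line 9: ['python'] (min_width=6, slack=2)
Line 10: ['an', 'glass'] (min_width=8, slack=0)
Line 11: ['dust'] (min_width=4, slack=4)
Line 12: ['rice'] (min_width=4, slack=4)
Line 13: ['lion'] (min_width=4, slack=4)

Answer: |   table|
|  guitar|
|  it big|
|   spoon|
|    walk|
|  yellow|
| cold at|
|  orange|
|  python|
|an glass|
|    dust|
|    rice|
|    lion|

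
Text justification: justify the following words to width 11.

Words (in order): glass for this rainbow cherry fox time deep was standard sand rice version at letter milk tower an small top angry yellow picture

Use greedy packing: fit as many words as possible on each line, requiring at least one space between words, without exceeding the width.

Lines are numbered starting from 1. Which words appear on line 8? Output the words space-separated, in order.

Line 1: ['glass', 'for'] (min_width=9, slack=2)
Line 2: ['this'] (min_width=4, slack=7)
Line 3: ['rainbow'] (min_width=7, slack=4)
Line 4: ['cherry', 'fox'] (min_width=10, slack=1)
Line 5: ['time', 'deep'] (min_width=9, slack=2)
Line 6: ['was'] (min_width=3, slack=8)
Line 7: ['standard'] (min_width=8, slack=3)
Line 8: ['sand', 'rice'] (min_width=9, slack=2)
Line 9: ['version', 'at'] (min_width=10, slack=1)
Line 10: ['letter', 'milk'] (min_width=11, slack=0)
Line 11: ['tower', 'an'] (min_width=8, slack=3)
Line 12: ['small', 'top'] (min_width=9, slack=2)
Line 13: ['angry'] (min_width=5, slack=6)
Line 14: ['yellow'] (min_width=6, slack=5)
Line 15: ['picture'] (min_width=7, slack=4)

Answer: sand rice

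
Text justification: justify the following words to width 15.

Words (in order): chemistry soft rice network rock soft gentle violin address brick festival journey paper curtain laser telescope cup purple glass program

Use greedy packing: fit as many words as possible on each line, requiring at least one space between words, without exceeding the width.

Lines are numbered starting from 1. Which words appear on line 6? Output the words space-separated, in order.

Answer: festival

Derivation:
Line 1: ['chemistry', 'soft'] (min_width=14, slack=1)
Line 2: ['rice', 'network'] (min_width=12, slack=3)
Line 3: ['rock', 'soft'] (min_width=9, slack=6)
Line 4: ['gentle', 'violin'] (min_width=13, slack=2)
Line 5: ['address', 'brick'] (min_width=13, slack=2)
Line 6: ['festival'] (min_width=8, slack=7)
Line 7: ['journey', 'paper'] (min_width=13, slack=2)
Line 8: ['curtain', 'laser'] (min_width=13, slack=2)
Line 9: ['telescope', 'cup'] (min_width=13, slack=2)
Line 10: ['purple', 'glass'] (min_width=12, slack=3)
Line 11: ['program'] (min_width=7, slack=8)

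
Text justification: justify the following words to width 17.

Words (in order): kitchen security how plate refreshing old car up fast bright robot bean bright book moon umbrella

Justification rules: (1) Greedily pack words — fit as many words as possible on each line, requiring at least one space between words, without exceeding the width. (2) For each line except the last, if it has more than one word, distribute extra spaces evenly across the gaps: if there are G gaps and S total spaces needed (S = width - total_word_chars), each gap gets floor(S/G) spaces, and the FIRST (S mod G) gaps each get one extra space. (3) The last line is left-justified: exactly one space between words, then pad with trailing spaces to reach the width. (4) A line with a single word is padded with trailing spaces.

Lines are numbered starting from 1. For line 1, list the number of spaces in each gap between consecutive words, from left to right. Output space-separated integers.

Line 1: ['kitchen', 'security'] (min_width=16, slack=1)
Line 2: ['how', 'plate'] (min_width=9, slack=8)
Line 3: ['refreshing', 'old'] (min_width=14, slack=3)
Line 4: ['car', 'up', 'fast'] (min_width=11, slack=6)
Line 5: ['bright', 'robot', 'bean'] (min_width=17, slack=0)
Line 6: ['bright', 'book', 'moon'] (min_width=16, slack=1)
Line 7: ['umbrella'] (min_width=8, slack=9)

Answer: 2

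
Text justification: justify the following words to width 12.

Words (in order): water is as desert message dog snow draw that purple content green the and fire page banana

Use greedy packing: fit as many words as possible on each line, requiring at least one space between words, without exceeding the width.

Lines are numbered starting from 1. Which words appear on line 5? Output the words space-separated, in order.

Line 1: ['water', 'is', 'as'] (min_width=11, slack=1)
Line 2: ['desert'] (min_width=6, slack=6)
Line 3: ['message', 'dog'] (min_width=11, slack=1)
Line 4: ['snow', 'draw'] (min_width=9, slack=3)
Line 5: ['that', 'purple'] (min_width=11, slack=1)
Line 6: ['content'] (min_width=7, slack=5)
Line 7: ['green', 'the'] (min_width=9, slack=3)
Line 8: ['and', 'fire'] (min_width=8, slack=4)
Line 9: ['page', 'banana'] (min_width=11, slack=1)

Answer: that purple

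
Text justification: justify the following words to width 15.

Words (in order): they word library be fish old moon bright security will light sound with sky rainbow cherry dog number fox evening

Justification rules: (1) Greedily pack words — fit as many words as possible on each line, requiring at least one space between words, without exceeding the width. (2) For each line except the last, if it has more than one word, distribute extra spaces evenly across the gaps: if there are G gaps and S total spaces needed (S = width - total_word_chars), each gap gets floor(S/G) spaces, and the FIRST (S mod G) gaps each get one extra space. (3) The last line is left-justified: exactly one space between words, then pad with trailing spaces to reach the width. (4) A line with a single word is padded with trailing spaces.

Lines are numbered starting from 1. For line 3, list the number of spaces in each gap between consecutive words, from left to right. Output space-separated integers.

Answer: 1 1

Derivation:
Line 1: ['they', 'word'] (min_width=9, slack=6)
Line 2: ['library', 'be', 'fish'] (min_width=15, slack=0)
Line 3: ['old', 'moon', 'bright'] (min_width=15, slack=0)
Line 4: ['security', 'will'] (min_width=13, slack=2)
Line 5: ['light', 'sound'] (min_width=11, slack=4)
Line 6: ['with', 'sky'] (min_width=8, slack=7)
Line 7: ['rainbow', 'cherry'] (min_width=14, slack=1)
Line 8: ['dog', 'number', 'fox'] (min_width=14, slack=1)
Line 9: ['evening'] (min_width=7, slack=8)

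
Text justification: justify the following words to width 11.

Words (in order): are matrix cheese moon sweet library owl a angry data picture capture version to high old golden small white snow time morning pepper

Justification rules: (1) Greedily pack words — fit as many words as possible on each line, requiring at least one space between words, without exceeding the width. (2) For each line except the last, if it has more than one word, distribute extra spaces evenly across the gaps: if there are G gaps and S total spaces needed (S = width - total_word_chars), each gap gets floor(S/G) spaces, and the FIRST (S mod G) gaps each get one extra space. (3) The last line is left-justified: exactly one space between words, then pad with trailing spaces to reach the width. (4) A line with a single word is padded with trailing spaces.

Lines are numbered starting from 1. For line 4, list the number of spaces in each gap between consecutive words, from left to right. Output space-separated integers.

Answer: 1

Derivation:
Line 1: ['are', 'matrix'] (min_width=10, slack=1)
Line 2: ['cheese', 'moon'] (min_width=11, slack=0)
Line 3: ['sweet'] (min_width=5, slack=6)
Line 4: ['library', 'owl'] (min_width=11, slack=0)
Line 5: ['a', 'angry'] (min_width=7, slack=4)
Line 6: ['data'] (min_width=4, slack=7)
Line 7: ['picture'] (min_width=7, slack=4)
Line 8: ['capture'] (min_width=7, slack=4)
Line 9: ['version', 'to'] (min_width=10, slack=1)
Line 10: ['high', 'old'] (min_width=8, slack=3)
Line 11: ['golden'] (min_width=6, slack=5)
Line 12: ['small', 'white'] (min_width=11, slack=0)
Line 13: ['snow', 'time'] (min_width=9, slack=2)
Line 14: ['morning'] (min_width=7, slack=4)
Line 15: ['pepper'] (min_width=6, slack=5)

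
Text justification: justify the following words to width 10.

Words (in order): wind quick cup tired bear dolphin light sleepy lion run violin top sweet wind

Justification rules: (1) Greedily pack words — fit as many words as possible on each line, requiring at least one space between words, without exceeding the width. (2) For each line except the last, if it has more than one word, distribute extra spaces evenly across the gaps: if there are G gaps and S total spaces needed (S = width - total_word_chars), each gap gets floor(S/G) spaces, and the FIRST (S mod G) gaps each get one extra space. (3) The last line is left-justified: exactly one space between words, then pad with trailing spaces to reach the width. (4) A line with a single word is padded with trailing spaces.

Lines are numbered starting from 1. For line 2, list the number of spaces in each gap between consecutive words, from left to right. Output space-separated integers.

Line 1: ['wind', 'quick'] (min_width=10, slack=0)
Line 2: ['cup', 'tired'] (min_width=9, slack=1)
Line 3: ['bear'] (min_width=4, slack=6)
Line 4: ['dolphin'] (min_width=7, slack=3)
Line 5: ['light'] (min_width=5, slack=5)
Line 6: ['sleepy'] (min_width=6, slack=4)
Line 7: ['lion', 'run'] (min_width=8, slack=2)
Line 8: ['violin', 'top'] (min_width=10, slack=0)
Line 9: ['sweet', 'wind'] (min_width=10, slack=0)

Answer: 2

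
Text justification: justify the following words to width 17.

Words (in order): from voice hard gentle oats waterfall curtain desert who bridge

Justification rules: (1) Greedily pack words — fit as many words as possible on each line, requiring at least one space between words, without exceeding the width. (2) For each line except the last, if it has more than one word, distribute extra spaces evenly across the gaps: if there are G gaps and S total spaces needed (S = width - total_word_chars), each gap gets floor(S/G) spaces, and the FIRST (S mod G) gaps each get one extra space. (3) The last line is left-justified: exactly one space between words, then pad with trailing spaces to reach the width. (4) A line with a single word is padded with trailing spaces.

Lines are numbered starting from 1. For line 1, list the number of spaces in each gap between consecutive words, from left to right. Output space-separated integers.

Answer: 2 2

Derivation:
Line 1: ['from', 'voice', 'hard'] (min_width=15, slack=2)
Line 2: ['gentle', 'oats'] (min_width=11, slack=6)
Line 3: ['waterfall', 'curtain'] (min_width=17, slack=0)
Line 4: ['desert', 'who', 'bridge'] (min_width=17, slack=0)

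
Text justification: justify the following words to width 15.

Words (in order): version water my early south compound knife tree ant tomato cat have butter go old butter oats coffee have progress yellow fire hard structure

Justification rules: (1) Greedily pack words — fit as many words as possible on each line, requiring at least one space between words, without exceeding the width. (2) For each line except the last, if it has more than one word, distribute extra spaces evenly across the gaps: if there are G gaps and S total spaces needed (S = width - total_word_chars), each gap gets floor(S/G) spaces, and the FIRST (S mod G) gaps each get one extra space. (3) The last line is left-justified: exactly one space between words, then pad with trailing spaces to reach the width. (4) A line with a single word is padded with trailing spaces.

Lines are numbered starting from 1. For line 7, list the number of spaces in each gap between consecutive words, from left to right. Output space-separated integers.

Line 1: ['version', 'water'] (min_width=13, slack=2)
Line 2: ['my', 'early', 'south'] (min_width=14, slack=1)
Line 3: ['compound', 'knife'] (min_width=14, slack=1)
Line 4: ['tree', 'ant', 'tomato'] (min_width=15, slack=0)
Line 5: ['cat', 'have', 'butter'] (min_width=15, slack=0)
Line 6: ['go', 'old', 'butter'] (min_width=13, slack=2)
Line 7: ['oats', 'coffee'] (min_width=11, slack=4)
Line 8: ['have', 'progress'] (min_width=13, slack=2)
Line 9: ['yellow', 'fire'] (min_width=11, slack=4)
Line 10: ['hard', 'structure'] (min_width=14, slack=1)

Answer: 5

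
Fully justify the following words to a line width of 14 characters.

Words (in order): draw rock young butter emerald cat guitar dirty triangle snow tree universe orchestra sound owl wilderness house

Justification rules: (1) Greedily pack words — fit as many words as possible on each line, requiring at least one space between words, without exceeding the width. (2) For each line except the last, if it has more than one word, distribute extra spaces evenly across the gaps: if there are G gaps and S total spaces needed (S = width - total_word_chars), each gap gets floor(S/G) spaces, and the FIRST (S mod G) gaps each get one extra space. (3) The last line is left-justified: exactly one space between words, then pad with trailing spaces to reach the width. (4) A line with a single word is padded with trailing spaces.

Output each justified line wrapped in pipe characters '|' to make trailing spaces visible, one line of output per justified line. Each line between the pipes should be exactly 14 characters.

Answer: |draw      rock|
|young   butter|
|emerald    cat|
|guitar   dirty|
|triangle  snow|
|tree  universe|
|orchestra     |
|sound      owl|
|wilderness    |
|house         |

Derivation:
Line 1: ['draw', 'rock'] (min_width=9, slack=5)
Line 2: ['young', 'butter'] (min_width=12, slack=2)
Line 3: ['emerald', 'cat'] (min_width=11, slack=3)
Line 4: ['guitar', 'dirty'] (min_width=12, slack=2)
Line 5: ['triangle', 'snow'] (min_width=13, slack=1)
Line 6: ['tree', 'universe'] (min_width=13, slack=1)
Line 7: ['orchestra'] (min_width=9, slack=5)
Line 8: ['sound', 'owl'] (min_width=9, slack=5)
Line 9: ['wilderness'] (min_width=10, slack=4)
Line 10: ['house'] (min_width=5, slack=9)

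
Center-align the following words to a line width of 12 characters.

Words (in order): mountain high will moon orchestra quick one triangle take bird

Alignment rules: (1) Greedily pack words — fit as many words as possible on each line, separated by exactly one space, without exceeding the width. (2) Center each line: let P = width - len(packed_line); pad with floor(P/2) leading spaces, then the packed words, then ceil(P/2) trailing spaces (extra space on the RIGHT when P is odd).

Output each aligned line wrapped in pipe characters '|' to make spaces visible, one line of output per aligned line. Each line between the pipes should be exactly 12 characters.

Line 1: ['mountain'] (min_width=8, slack=4)
Line 2: ['high', 'will'] (min_width=9, slack=3)
Line 3: ['moon'] (min_width=4, slack=8)
Line 4: ['orchestra'] (min_width=9, slack=3)
Line 5: ['quick', 'one'] (min_width=9, slack=3)
Line 6: ['triangle'] (min_width=8, slack=4)
Line 7: ['take', 'bird'] (min_width=9, slack=3)

Answer: |  mountain  |
| high will  |
|    moon    |
| orchestra  |
| quick one  |
|  triangle  |
| take bird  |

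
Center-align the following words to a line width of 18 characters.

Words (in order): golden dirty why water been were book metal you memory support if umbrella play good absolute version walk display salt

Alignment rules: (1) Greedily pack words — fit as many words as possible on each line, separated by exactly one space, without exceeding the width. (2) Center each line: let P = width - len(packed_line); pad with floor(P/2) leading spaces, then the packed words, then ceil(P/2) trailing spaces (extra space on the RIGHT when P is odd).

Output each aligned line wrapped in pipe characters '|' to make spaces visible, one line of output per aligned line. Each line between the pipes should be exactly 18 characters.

Line 1: ['golden', 'dirty', 'why'] (min_width=16, slack=2)
Line 2: ['water', 'been', 'were'] (min_width=15, slack=3)
Line 3: ['book', 'metal', 'you'] (min_width=14, slack=4)
Line 4: ['memory', 'support', 'if'] (min_width=17, slack=1)
Line 5: ['umbrella', 'play', 'good'] (min_width=18, slack=0)
Line 6: ['absolute', 'version'] (min_width=16, slack=2)
Line 7: ['walk', 'display', 'salt'] (min_width=17, slack=1)

Answer: | golden dirty why |
| water been were  |
|  book metal you  |
|memory support if |
|umbrella play good|
| absolute version |
|walk display salt |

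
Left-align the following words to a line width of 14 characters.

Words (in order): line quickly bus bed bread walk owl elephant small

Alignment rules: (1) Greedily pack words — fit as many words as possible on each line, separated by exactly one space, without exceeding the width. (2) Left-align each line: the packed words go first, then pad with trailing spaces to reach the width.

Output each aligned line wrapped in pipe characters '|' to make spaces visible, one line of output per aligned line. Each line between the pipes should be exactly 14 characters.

Answer: |line quickly  |
|bus bed bread |
|walk owl      |
|elephant small|

Derivation:
Line 1: ['line', 'quickly'] (min_width=12, slack=2)
Line 2: ['bus', 'bed', 'bread'] (min_width=13, slack=1)
Line 3: ['walk', 'owl'] (min_width=8, slack=6)
Line 4: ['elephant', 'small'] (min_width=14, slack=0)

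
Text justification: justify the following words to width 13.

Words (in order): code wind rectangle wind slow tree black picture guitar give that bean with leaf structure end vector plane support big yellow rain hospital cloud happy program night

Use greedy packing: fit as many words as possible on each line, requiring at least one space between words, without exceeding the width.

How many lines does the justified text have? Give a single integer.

Line 1: ['code', 'wind'] (min_width=9, slack=4)
Line 2: ['rectangle'] (min_width=9, slack=4)
Line 3: ['wind', 'slow'] (min_width=9, slack=4)
Line 4: ['tree', 'black'] (min_width=10, slack=3)
Line 5: ['picture'] (min_width=7, slack=6)
Line 6: ['guitar', 'give'] (min_width=11, slack=2)
Line 7: ['that', 'bean'] (min_width=9, slack=4)
Line 8: ['with', 'leaf'] (min_width=9, slack=4)
Line 9: ['structure', 'end'] (min_width=13, slack=0)
Line 10: ['vector', 'plane'] (min_width=12, slack=1)
Line 11: ['support', 'big'] (min_width=11, slack=2)
Line 12: ['yellow', 'rain'] (min_width=11, slack=2)
Line 13: ['hospital'] (min_width=8, slack=5)
Line 14: ['cloud', 'happy'] (min_width=11, slack=2)
Line 15: ['program', 'night'] (min_width=13, slack=0)
Total lines: 15

Answer: 15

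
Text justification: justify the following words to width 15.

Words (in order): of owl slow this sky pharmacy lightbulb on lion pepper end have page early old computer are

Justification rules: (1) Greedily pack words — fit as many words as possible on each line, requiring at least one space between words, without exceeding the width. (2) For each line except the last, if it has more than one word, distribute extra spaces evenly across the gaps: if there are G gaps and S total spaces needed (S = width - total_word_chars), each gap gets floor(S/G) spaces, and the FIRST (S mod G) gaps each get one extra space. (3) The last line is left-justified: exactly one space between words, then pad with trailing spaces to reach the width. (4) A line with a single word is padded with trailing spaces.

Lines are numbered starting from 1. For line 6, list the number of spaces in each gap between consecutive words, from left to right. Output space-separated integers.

Answer: 1 1

Derivation:
Line 1: ['of', 'owl', 'slow'] (min_width=11, slack=4)
Line 2: ['this', 'sky'] (min_width=8, slack=7)
Line 3: ['pharmacy'] (min_width=8, slack=7)
Line 4: ['lightbulb', 'on'] (min_width=12, slack=3)
Line 5: ['lion', 'pepper', 'end'] (min_width=15, slack=0)
Line 6: ['have', 'page', 'early'] (min_width=15, slack=0)
Line 7: ['old', 'computer'] (min_width=12, slack=3)
Line 8: ['are'] (min_width=3, slack=12)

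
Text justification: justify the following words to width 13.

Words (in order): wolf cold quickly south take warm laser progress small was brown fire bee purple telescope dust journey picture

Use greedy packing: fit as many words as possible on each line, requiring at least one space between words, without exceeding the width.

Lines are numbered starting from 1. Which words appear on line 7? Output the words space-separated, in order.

Line 1: ['wolf', 'cold'] (min_width=9, slack=4)
Line 2: ['quickly', 'south'] (min_width=13, slack=0)
Line 3: ['take', 'warm'] (min_width=9, slack=4)
Line 4: ['laser'] (min_width=5, slack=8)
Line 5: ['progress'] (min_width=8, slack=5)
Line 6: ['small', 'was'] (min_width=9, slack=4)
Line 7: ['brown', 'fire'] (min_width=10, slack=3)
Line 8: ['bee', 'purple'] (min_width=10, slack=3)
Line 9: ['telescope'] (min_width=9, slack=4)
Line 10: ['dust', 'journey'] (min_width=12, slack=1)
Line 11: ['picture'] (min_width=7, slack=6)

Answer: brown fire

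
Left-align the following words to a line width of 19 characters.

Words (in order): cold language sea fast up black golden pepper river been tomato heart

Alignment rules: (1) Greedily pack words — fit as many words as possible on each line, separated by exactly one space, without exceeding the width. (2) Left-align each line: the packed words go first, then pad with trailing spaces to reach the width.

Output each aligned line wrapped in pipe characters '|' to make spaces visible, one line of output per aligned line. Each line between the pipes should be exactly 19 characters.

Answer: |cold language sea  |
|fast up black      |
|golden pepper river|
|been tomato heart  |

Derivation:
Line 1: ['cold', 'language', 'sea'] (min_width=17, slack=2)
Line 2: ['fast', 'up', 'black'] (min_width=13, slack=6)
Line 3: ['golden', 'pepper', 'river'] (min_width=19, slack=0)
Line 4: ['been', 'tomato', 'heart'] (min_width=17, slack=2)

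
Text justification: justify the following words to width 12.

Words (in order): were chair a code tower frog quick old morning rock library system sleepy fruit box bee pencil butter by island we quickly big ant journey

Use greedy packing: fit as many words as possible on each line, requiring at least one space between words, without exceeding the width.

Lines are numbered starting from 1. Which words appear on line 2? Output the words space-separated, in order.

Line 1: ['were', 'chair', 'a'] (min_width=12, slack=0)
Line 2: ['code', 'tower'] (min_width=10, slack=2)
Line 3: ['frog', 'quick'] (min_width=10, slack=2)
Line 4: ['old', 'morning'] (min_width=11, slack=1)
Line 5: ['rock', 'library'] (min_width=12, slack=0)
Line 6: ['system'] (min_width=6, slack=6)
Line 7: ['sleepy', 'fruit'] (min_width=12, slack=0)
Line 8: ['box', 'bee'] (min_width=7, slack=5)
Line 9: ['pencil'] (min_width=6, slack=6)
Line 10: ['butter', 'by'] (min_width=9, slack=3)
Line 11: ['island', 'we'] (min_width=9, slack=3)
Line 12: ['quickly', 'big'] (min_width=11, slack=1)
Line 13: ['ant', 'journey'] (min_width=11, slack=1)

Answer: code tower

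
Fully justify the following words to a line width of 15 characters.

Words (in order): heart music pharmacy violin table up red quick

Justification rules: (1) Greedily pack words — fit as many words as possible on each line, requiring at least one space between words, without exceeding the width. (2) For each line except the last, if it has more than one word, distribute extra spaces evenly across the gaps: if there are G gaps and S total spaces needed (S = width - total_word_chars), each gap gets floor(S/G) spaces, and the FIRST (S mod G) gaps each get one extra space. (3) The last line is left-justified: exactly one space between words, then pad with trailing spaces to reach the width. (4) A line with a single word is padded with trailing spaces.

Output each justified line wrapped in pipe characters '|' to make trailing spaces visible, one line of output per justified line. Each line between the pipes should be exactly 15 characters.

Answer: |heart     music|
|pharmacy violin|
|table   up  red|
|quick          |

Derivation:
Line 1: ['heart', 'music'] (min_width=11, slack=4)
Line 2: ['pharmacy', 'violin'] (min_width=15, slack=0)
Line 3: ['table', 'up', 'red'] (min_width=12, slack=3)
Line 4: ['quick'] (min_width=5, slack=10)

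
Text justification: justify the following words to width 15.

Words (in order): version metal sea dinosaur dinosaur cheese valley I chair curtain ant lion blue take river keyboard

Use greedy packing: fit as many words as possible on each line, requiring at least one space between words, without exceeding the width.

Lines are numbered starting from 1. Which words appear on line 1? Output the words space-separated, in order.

Answer: version metal

Derivation:
Line 1: ['version', 'metal'] (min_width=13, slack=2)
Line 2: ['sea', 'dinosaur'] (min_width=12, slack=3)
Line 3: ['dinosaur', 'cheese'] (min_width=15, slack=0)
Line 4: ['valley', 'I', 'chair'] (min_width=14, slack=1)
Line 5: ['curtain', 'ant'] (min_width=11, slack=4)
Line 6: ['lion', 'blue', 'take'] (min_width=14, slack=1)
Line 7: ['river', 'keyboard'] (min_width=14, slack=1)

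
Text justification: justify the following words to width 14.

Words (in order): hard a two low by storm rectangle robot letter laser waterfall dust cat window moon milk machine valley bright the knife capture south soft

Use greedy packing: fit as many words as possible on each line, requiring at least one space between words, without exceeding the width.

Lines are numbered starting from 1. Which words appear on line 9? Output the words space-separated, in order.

Line 1: ['hard', 'a', 'two', 'low'] (min_width=14, slack=0)
Line 2: ['by', 'storm'] (min_width=8, slack=6)
Line 3: ['rectangle'] (min_width=9, slack=5)
Line 4: ['robot', 'letter'] (min_width=12, slack=2)
Line 5: ['laser'] (min_width=5, slack=9)
Line 6: ['waterfall', 'dust'] (min_width=14, slack=0)
Line 7: ['cat', 'window'] (min_width=10, slack=4)
Line 8: ['moon', 'milk'] (min_width=9, slack=5)
Line 9: ['machine', 'valley'] (min_width=14, slack=0)
Line 10: ['bright', 'the'] (min_width=10, slack=4)
Line 11: ['knife', 'capture'] (min_width=13, slack=1)
Line 12: ['south', 'soft'] (min_width=10, slack=4)

Answer: machine valley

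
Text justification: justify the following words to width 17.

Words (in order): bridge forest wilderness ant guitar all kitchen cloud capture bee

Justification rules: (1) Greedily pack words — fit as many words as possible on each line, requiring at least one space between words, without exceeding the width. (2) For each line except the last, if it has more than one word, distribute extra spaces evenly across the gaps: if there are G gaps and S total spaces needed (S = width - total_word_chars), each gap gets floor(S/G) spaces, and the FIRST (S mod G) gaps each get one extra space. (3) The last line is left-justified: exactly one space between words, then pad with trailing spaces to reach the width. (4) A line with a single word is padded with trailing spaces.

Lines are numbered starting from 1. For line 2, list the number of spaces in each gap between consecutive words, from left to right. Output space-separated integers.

Answer: 4

Derivation:
Line 1: ['bridge', 'forest'] (min_width=13, slack=4)
Line 2: ['wilderness', 'ant'] (min_width=14, slack=3)
Line 3: ['guitar', 'all'] (min_width=10, slack=7)
Line 4: ['kitchen', 'cloud'] (min_width=13, slack=4)
Line 5: ['capture', 'bee'] (min_width=11, slack=6)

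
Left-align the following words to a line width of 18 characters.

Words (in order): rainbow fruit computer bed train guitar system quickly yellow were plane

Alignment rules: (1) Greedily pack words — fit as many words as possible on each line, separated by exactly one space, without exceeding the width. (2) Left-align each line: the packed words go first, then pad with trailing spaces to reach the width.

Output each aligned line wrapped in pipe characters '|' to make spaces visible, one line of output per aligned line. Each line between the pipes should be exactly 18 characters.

Answer: |rainbow fruit     |
|computer bed train|
|guitar system     |
|quickly yellow    |
|were plane        |

Derivation:
Line 1: ['rainbow', 'fruit'] (min_width=13, slack=5)
Line 2: ['computer', 'bed', 'train'] (min_width=18, slack=0)
Line 3: ['guitar', 'system'] (min_width=13, slack=5)
Line 4: ['quickly', 'yellow'] (min_width=14, slack=4)
Line 5: ['were', 'plane'] (min_width=10, slack=8)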